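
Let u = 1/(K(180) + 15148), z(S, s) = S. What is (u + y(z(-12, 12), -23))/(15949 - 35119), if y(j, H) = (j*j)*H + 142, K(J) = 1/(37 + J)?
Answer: 3473386891/21004677630 ≈ 0.16536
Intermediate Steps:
y(j, H) = 142 + H*j**2 (y(j, H) = j**2*H + 142 = H*j**2 + 142 = 142 + H*j**2)
u = 217/3287117 (u = 1/(1/(37 + 180) + 15148) = 1/(1/217 + 15148) = 1/(3287117/217) = 217/3287117 ≈ 6.6015e-5)
(u + y(z(-12, 12), -23))/(15949 - 35119) = (217/3287117 + (142 - 23*(-12)**2))/(15949 - 35119) = (217/3287117 + (142 - 23*144))/(-19170) = (217/3287117 + (142 - 3312))*(-1/19170) = (217/3287117 - 3170)*(-1/19170) = -10420160673/3287117*(-1/19170) = 3473386891/21004677630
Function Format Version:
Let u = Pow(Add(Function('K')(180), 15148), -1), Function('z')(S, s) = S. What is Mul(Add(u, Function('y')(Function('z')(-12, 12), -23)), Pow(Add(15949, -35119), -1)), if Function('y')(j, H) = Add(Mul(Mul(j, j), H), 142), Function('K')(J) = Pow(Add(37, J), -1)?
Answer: Rational(3473386891, 21004677630) ≈ 0.16536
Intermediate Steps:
Function('y')(j, H) = Add(142, Mul(H, Pow(j, 2))) (Function('y')(j, H) = Add(Mul(Pow(j, 2), H), 142) = Add(Mul(H, Pow(j, 2)), 142) = Add(142, Mul(H, Pow(j, 2))))
u = Rational(217, 3287117) (u = Pow(Add(Pow(Add(37, 180), -1), 15148), -1) = Pow(Add(Pow(217, -1), 15148), -1) = Pow(Add(Rational(1, 217), 15148), -1) = Pow(Rational(3287117, 217), -1) = Rational(217, 3287117) ≈ 6.6015e-5)
Mul(Add(u, Function('y')(Function('z')(-12, 12), -23)), Pow(Add(15949, -35119), -1)) = Mul(Add(Rational(217, 3287117), Add(142, Mul(-23, Pow(-12, 2)))), Pow(Add(15949, -35119), -1)) = Mul(Add(Rational(217, 3287117), Add(142, Mul(-23, 144))), Pow(-19170, -1)) = Mul(Add(Rational(217, 3287117), Add(142, -3312)), Rational(-1, 19170)) = Mul(Add(Rational(217, 3287117), -3170), Rational(-1, 19170)) = Mul(Rational(-10420160673, 3287117), Rational(-1, 19170)) = Rational(3473386891, 21004677630)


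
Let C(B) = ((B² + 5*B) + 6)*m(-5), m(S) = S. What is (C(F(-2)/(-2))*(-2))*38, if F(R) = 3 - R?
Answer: -95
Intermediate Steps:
C(B) = -30 - 25*B - 5*B² (C(B) = ((B² + 5*B) + 6)*(-5) = (6 + B² + 5*B)*(-5) = -30 - 25*B - 5*B²)
(C(F(-2)/(-2))*(-2))*38 = ((-30 - 25*(3 - 1*(-2))/(-2) - 5*(3 - 1*(-2))²/4)*(-2))*38 = ((-30 - 25*(3 + 2)*(-1)/2 - 5*(3 + 2)²/4)*(-2))*38 = ((-30 - 125*(-1)/2 - 5*(5*(-½))²)*(-2))*38 = ((-30 - 25*(-5/2) - 5*(-5/2)²)*(-2))*38 = ((-30 + 125/2 - 5*25/4)*(-2))*38 = ((-30 + 125/2 - 125/4)*(-2))*38 = ((5/4)*(-2))*38 = -5/2*38 = -95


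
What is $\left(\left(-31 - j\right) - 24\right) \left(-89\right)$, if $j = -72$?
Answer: $-1513$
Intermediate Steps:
$\left(\left(-31 - j\right) - 24\right) \left(-89\right) = \left(\left(-31 - -72\right) - 24\right) \left(-89\right) = \left(\left(-31 + 72\right) - 24\right) \left(-89\right) = \left(41 - 24\right) \left(-89\right) = 17 \left(-89\right) = -1513$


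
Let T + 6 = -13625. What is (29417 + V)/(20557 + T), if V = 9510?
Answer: 38927/6926 ≈ 5.6204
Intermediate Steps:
T = -13631 (T = -6 - 13625 = -13631)
(29417 + V)/(20557 + T) = (29417 + 9510)/(20557 - 13631) = 38927/6926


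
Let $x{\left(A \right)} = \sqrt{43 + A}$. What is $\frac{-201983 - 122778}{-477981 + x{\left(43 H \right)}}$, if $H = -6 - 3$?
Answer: $\frac{155229587541}{228465836705} + \frac{649522 i \sqrt{86}}{228465836705} \approx 0.67944 + 2.6365 \cdot 10^{-5} i$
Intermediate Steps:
$H = -9$ ($H = -6 - 3 = -9$)
$\frac{-201983 - 122778}{-477981 + x{\left(43 H \right)}} = \frac{-201983 - 122778}{-477981 + \sqrt{43 + 43 \left(-9\right)}} = - \frac{324761}{-477981 + \sqrt{43 - 387}} = - \frac{324761}{-477981 + \sqrt{-344}} = - \frac{324761}{-477981 + 2 i \sqrt{86}}$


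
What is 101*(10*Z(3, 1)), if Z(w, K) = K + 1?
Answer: 2020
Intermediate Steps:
Z(w, K) = 1 + K
101*(10*Z(3, 1)) = 101*(10*(1 + 1)) = 101*(10*2) = 101*20 = 2020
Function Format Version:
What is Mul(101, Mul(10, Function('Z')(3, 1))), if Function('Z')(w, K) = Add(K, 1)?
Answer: 2020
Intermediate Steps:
Function('Z')(w, K) = Add(1, K)
Mul(101, Mul(10, Function('Z')(3, 1))) = Mul(101, Mul(10, Add(1, 1))) = Mul(101, Mul(10, 2)) = Mul(101, 20) = 2020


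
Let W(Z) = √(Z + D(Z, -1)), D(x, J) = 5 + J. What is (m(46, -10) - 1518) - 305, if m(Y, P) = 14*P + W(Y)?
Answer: -1963 + 5*√2 ≈ -1955.9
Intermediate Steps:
W(Z) = √(4 + Z) (W(Z) = √(Z + (5 - 1)) = √(Z + 4) = √(4 + Z))
m(Y, P) = √(4 + Y) + 14*P (m(Y, P) = 14*P + √(4 + Y) = √(4 + Y) + 14*P)
(m(46, -10) - 1518) - 305 = ((√(4 + 46) + 14*(-10)) - 1518) - 305 = ((√50 - 140) - 1518) - 305 = ((5*√2 - 140) - 1518) - 305 = ((-140 + 5*√2) - 1518) - 305 = (-1658 + 5*√2) - 305 = -1963 + 5*√2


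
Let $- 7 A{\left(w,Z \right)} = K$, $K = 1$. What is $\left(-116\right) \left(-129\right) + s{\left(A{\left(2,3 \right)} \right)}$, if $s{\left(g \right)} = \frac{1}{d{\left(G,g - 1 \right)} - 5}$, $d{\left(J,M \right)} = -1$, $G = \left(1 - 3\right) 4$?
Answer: $\frac{89783}{6} \approx 14964.0$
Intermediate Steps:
$A{\left(w,Z \right)} = - \frac{1}{7}$ ($A{\left(w,Z \right)} = \left(- \frac{1}{7}\right) 1 = - \frac{1}{7}$)
$G = -8$ ($G = \left(-2\right) 4 = -8$)
$s{\left(g \right)} = - \frac{1}{6}$ ($s{\left(g \right)} = \frac{1}{-1 - 5} = \frac{1}{-6} = - \frac{1}{6}$)
$\left(-116\right) \left(-129\right) + s{\left(A{\left(2,3 \right)} \right)} = \left(-116\right) \left(-129\right) - \frac{1}{6} = 14964 - \frac{1}{6} = \frac{89783}{6}$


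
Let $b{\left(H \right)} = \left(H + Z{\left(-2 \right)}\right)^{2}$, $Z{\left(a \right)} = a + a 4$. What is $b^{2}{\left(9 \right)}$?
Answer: $1$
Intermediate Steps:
$Z{\left(a \right)} = 5 a$ ($Z{\left(a \right)} = a + 4 a = 5 a$)
$b{\left(H \right)} = \left(-10 + H\right)^{2}$ ($b{\left(H \right)} = \left(H + 5 \left(-2\right)\right)^{2} = \left(H - 10\right)^{2} = \left(-10 + H\right)^{2}$)
$b^{2}{\left(9 \right)} = \left(\left(-10 + 9\right)^{2}\right)^{2} = \left(\left(-1\right)^{2}\right)^{2} = 1^{2} = 1$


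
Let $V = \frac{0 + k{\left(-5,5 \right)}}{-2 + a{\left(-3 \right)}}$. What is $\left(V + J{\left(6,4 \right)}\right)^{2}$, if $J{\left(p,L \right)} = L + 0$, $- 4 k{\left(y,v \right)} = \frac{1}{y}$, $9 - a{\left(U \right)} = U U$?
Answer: $\frac{25281}{1600} \approx 15.801$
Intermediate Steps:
$a{\left(U \right)} = 9 - U^{2}$ ($a{\left(U \right)} = 9 - U U = 9 - U^{2}$)
$k{\left(y,v \right)} = - \frac{1}{4 y}$
$J{\left(p,L \right)} = L$
$V = - \frac{1}{40}$ ($V = \frac{0 - \frac{1}{4 \left(-5\right)}}{-2 + \left(9 - \left(-3\right)^{2}\right)} = \frac{0 - - \frac{1}{20}}{-2 + \left(9 - 9\right)} = \frac{0 + \frac{1}{20}}{-2 + \left(9 - 9\right)} = \frac{1}{20 \left(-2 + 0\right)} = \frac{1}{20 \left(-2\right)} = \frac{1}{20} \left(- \frac{1}{2}\right) = - \frac{1}{40} \approx -0.025$)
$\left(V + J{\left(6,4 \right)}\right)^{2} = \left(- \frac{1}{40} + 4\right)^{2} = \left(\frac{159}{40}\right)^{2} = \frac{25281}{1600}$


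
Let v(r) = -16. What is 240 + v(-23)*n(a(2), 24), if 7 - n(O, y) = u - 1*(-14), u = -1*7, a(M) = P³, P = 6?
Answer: 240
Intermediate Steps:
a(M) = 216 (a(M) = 6³ = 216)
u = -7
n(O, y) = 0 (n(O, y) = 7 - (-7 - 1*(-14)) = 7 - (-7 + 14) = 7 - 1*7 = 7 - 7 = 0)
240 + v(-23)*n(a(2), 24) = 240 - 16*0 = 240 + 0 = 240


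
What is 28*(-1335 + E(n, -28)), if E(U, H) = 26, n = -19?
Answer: -36652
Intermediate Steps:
28*(-1335 + E(n, -28)) = 28*(-1335 + 26) = 28*(-1309) = -36652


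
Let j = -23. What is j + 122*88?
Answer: 10713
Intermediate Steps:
j + 122*88 = -23 + 122*88 = -23 + 10736 = 10713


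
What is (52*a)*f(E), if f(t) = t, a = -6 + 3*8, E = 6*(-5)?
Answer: -28080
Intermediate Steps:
E = -30
a = 18 (a = -6 + 24 = 18)
(52*a)*f(E) = (52*18)*(-30) = 936*(-30) = -28080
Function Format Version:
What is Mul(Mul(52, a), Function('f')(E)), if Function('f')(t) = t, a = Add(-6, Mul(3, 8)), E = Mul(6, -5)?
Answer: -28080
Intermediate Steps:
E = -30
a = 18 (a = Add(-6, 24) = 18)
Mul(Mul(52, a), Function('f')(E)) = Mul(Mul(52, 18), -30) = Mul(936, -30) = -28080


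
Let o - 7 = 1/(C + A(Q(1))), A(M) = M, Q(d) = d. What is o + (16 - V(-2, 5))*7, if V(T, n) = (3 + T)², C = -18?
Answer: 1903/17 ≈ 111.94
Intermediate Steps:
o = 118/17 (o = 7 + 1/(-18 + 1) = 7 + 1/(-17) = 7 - 1/17 = 118/17 ≈ 6.9412)
o + (16 - V(-2, 5))*7 = 118/17 + (16 - (3 - 2)²)*7 = 118/17 + (16 - 1*1²)*7 = 118/17 + (16 - 1*1)*7 = 118/17 + (16 - 1)*7 = 118/17 + 15*7 = 118/17 + 105 = 1903/17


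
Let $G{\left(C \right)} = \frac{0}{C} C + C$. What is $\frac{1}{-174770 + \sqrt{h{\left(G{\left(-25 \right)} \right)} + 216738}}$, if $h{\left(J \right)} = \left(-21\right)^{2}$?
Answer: $- \frac{174770}{30544335721} - \frac{3 \sqrt{24131}}{30544335721} \approx -5.7371 \cdot 10^{-6}$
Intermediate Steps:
$G{\left(C \right)} = C$ ($G{\left(C \right)} = 0 C + C = 0 + C = C$)
$h{\left(J \right)} = 441$
$\frac{1}{-174770 + \sqrt{h{\left(G{\left(-25 \right)} \right)} + 216738}} = \frac{1}{-174770 + \sqrt{441 + 216738}} = \frac{1}{-174770 + \sqrt{217179}} = \frac{1}{-174770 + 3 \sqrt{24131}}$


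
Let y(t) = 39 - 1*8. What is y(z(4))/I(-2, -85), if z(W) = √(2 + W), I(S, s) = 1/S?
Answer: -62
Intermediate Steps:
y(t) = 31 (y(t) = 39 - 8 = 31)
y(z(4))/I(-2, -85) = 31/(1/(-2)) = 31/(-½) = 31*(-2) = -62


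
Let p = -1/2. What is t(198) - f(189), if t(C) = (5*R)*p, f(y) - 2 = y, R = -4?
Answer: -181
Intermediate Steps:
f(y) = 2 + y
p = -1/2 (p = -1*1/2 = -1/2 ≈ -0.50000)
t(C) = 10 (t(C) = (5*(-4))*(-1/2) = -20*(-1/2) = 10)
t(198) - f(189) = 10 - (2 + 189) = 10 - 1*191 = 10 - 191 = -181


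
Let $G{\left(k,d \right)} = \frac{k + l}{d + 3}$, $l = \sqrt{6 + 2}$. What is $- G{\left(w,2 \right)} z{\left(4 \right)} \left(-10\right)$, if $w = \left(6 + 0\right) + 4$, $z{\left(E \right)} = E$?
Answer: $80 + 16 \sqrt{2} \approx 102.63$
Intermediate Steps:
$l = 2 \sqrt{2}$ ($l = \sqrt{8} = 2 \sqrt{2} \approx 2.8284$)
$w = 10$ ($w = 6 + 4 = 10$)
$G{\left(k,d \right)} = \frac{k + 2 \sqrt{2}}{3 + d}$ ($G{\left(k,d \right)} = \frac{k + 2 \sqrt{2}}{d + 3} = \frac{k + 2 \sqrt{2}}{3 + d}$)
$- G{\left(w,2 \right)} z{\left(4 \right)} \left(-10\right) = - \frac{10 + 2 \sqrt{2}}{3 + 2} \cdot 4 \left(-10\right) = - \frac{10 + 2 \sqrt{2}}{5} \cdot 4 \left(-10\right) = - \left(2 + \frac{2 \sqrt{2}}{5}\right) 4 \left(-10\right) = - \left(8 + \frac{8 \sqrt{2}}{5}\right) \left(-10\right) = - (-80 - 16 \sqrt{2}) = 80 + 16 \sqrt{2}$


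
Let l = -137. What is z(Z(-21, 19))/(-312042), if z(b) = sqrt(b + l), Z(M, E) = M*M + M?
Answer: -sqrt(283)/312042 ≈ -5.3911e-5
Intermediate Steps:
Z(M, E) = M + M**2 (Z(M, E) = M**2 + M = M + M**2)
z(b) = sqrt(-137 + b) (z(b) = sqrt(b - 137) = sqrt(-137 + b))
z(Z(-21, 19))/(-312042) = sqrt(-137 - 21*(1 - 21))/(-312042) = sqrt(-137 - 21*(-20))*(-1/312042) = sqrt(-137 + 420)*(-1/312042) = sqrt(283)*(-1/312042) = -sqrt(283)/312042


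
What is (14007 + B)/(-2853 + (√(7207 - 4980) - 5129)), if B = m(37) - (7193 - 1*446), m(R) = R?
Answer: -58244654/63710097 - 7297*√2227/63710097 ≈ -0.91962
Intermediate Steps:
B = -6710 (B = 37 - (7193 - 1*446) = 37 - (7193 - 446) = 37 - 1*6747 = 37 - 6747 = -6710)
(14007 + B)/(-2853 + (√(7207 - 4980) - 5129)) = (14007 - 6710)/(-2853 + (√(7207 - 4980) - 5129)) = 7297/(-2853 + (√2227 - 5129)) = 7297/(-2853 + (-5129 + √2227)) = 7297/(-7982 + √2227)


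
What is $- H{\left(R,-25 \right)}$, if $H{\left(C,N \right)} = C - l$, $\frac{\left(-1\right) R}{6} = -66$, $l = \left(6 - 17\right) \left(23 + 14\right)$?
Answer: $-803$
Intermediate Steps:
$l = -407$ ($l = \left(-11\right) 37 = -407$)
$R = 396$ ($R = \left(-6\right) \left(-66\right) = 396$)
$H{\left(C,N \right)} = 407 + C$ ($H{\left(C,N \right)} = C - -407 = C + 407 = 407 + C$)
$- H{\left(R,-25 \right)} = - (407 + 396) = \left(-1\right) 803 = -803$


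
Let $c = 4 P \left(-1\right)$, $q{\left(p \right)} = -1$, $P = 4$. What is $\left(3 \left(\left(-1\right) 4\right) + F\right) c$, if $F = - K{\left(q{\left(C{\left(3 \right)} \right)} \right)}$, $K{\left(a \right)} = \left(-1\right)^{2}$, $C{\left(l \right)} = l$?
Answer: $208$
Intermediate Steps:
$K{\left(a \right)} = 1$
$c = -16$ ($c = 4 \cdot 4 \left(-1\right) = 16 \left(-1\right) = -16$)
$F = -1$ ($F = \left(-1\right) 1 = -1$)
$\left(3 \left(\left(-1\right) 4\right) + F\right) c = \left(3 \left(\left(-1\right) 4\right) - 1\right) \left(-16\right) = \left(3 \left(-4\right) - 1\right) \left(-16\right) = \left(-12 - 1\right) \left(-16\right) = \left(-13\right) \left(-16\right) = 208$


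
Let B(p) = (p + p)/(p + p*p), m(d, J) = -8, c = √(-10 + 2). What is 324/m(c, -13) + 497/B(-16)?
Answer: -3768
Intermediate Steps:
c = 2*I*√2 (c = √(-8) = 2*I*√2 ≈ 2.8284*I)
B(p) = 2*p/(p + p²) (B(p) = (2*p)/(p + p²) = 2*p/(p + p²))
324/m(c, -13) + 497/B(-16) = 324/(-8) + 497/((2/(1 - 16))) = 324*(-⅛) + 497/((2/(-15))) = -81/2 + 497/((2*(-1/15))) = -81/2 + 497/(-2/15) = -81/2 + 497*(-15/2) = -81/2 - 7455/2 = -3768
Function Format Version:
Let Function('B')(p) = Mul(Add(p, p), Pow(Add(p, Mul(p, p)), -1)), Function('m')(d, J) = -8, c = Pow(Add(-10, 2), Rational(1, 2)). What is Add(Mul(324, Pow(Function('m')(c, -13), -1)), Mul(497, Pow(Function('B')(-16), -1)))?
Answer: -3768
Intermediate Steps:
c = Mul(2, I, Pow(2, Rational(1, 2))) (c = Pow(-8, Rational(1, 2)) = Mul(2, I, Pow(2, Rational(1, 2))) ≈ Mul(2.8284, I))
Function('B')(p) = Mul(2, p, Pow(Add(p, Pow(p, 2)), -1)) (Function('B')(p) = Mul(Mul(2, p), Pow(Add(p, Pow(p, 2)), -1)) = Mul(2, p, Pow(Add(p, Pow(p, 2)), -1)))
Add(Mul(324, Pow(Function('m')(c, -13), -1)), Mul(497, Pow(Function('B')(-16), -1))) = Add(Mul(324, Pow(-8, -1)), Mul(497, Pow(Mul(2, Pow(Add(1, -16), -1)), -1))) = Add(Mul(324, Rational(-1, 8)), Mul(497, Pow(Mul(2, Pow(-15, -1)), -1))) = Add(Rational(-81, 2), Mul(497, Pow(Mul(2, Rational(-1, 15)), -1))) = Add(Rational(-81, 2), Mul(497, Pow(Rational(-2, 15), -1))) = Add(Rational(-81, 2), Mul(497, Rational(-15, 2))) = Add(Rational(-81, 2), Rational(-7455, 2)) = -3768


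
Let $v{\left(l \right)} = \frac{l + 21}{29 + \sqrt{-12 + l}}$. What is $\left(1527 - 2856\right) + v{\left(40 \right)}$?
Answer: $- \frac{1078708}{813} - \frac{122 \sqrt{7}}{813} \approx -1327.2$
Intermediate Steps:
$v{\left(l \right)} = \frac{21 + l}{29 + \sqrt{-12 + l}}$
$\left(1527 - 2856\right) + v{\left(40 \right)} = \left(1527 - 2856\right) + \frac{21 + 40}{29 + \sqrt{-12 + 40}} = -1329 + \frac{1}{29 + \sqrt{28}} \cdot 61 = -1329 + \frac{1}{29 + 2 \sqrt{7}} \cdot 61 = -1329 + \frac{61}{29 + 2 \sqrt{7}}$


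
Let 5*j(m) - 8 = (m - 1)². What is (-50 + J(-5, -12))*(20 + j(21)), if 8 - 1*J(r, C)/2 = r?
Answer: -12192/5 ≈ -2438.4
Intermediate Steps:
J(r, C) = 16 - 2*r
j(m) = 8/5 + (-1 + m)²/5 (j(m) = 8/5 + (m - 1)²/5 = 8/5 + (-1 + m)²/5)
(-50 + J(-5, -12))*(20 + j(21)) = (-50 + (16 - 2*(-5)))*(20 + (8/5 + (-1 + 21)²/5)) = (-50 + (16 + 10))*(20 + (8/5 + (⅕)*20²)) = (-50 + 26)*(20 + (8/5 + (⅕)*400)) = -24*(20 + (8/5 + 80)) = -24*(20 + 408/5) = -24*508/5 = -12192/5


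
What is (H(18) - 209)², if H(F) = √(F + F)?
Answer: 41209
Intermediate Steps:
H(F) = √2*√F (H(F) = √(2*F) = √2*√F)
(H(18) - 209)² = (√2*√18 - 209)² = (√2*(3*√2) - 209)² = (6 - 209)² = (-203)² = 41209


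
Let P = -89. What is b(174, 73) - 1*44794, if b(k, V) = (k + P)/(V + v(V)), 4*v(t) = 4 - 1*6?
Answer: -1298992/29 ≈ -44793.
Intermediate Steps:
v(t) = -1/2 (v(t) = (4 - 1*6)/4 = (4 - 6)/4 = (1/4)*(-2) = -1/2)
b(k, V) = (-89 + k)/(-1/2 + V) (b(k, V) = (k - 89)/(V - 1/2) = (-89 + k)/(-1/2 + V))
b(174, 73) - 1*44794 = 2*(-89 + 174)/(-1 + 2*73) - 1*44794 = 2*85/(-1 + 146) - 44794 = 2*85/145 - 44794 = 2*(1/145)*85 - 44794 = 34/29 - 44794 = -1298992/29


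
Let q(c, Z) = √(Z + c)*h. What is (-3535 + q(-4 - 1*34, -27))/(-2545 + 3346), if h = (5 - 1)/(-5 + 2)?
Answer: -3535/801 - 4*I*√65/2403 ≈ -4.4132 - 0.01342*I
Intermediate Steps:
h = -4/3 (h = 4/(-3) = 4*(-⅓) = -4/3 ≈ -1.3333)
q(c, Z) = -4*√(Z + c)/3 (q(c, Z) = √(Z + c)*(-4/3) = -4*√(Z + c)/3)
(-3535 + q(-4 - 1*34, -27))/(-2545 + 3346) = (-3535 - 4*√(-27 + (-4 - 1*34))/3)/(-2545 + 3346) = (-3535 - 4*√(-27 + (-4 - 34))/3)/801 = (-3535 - 4*√(-27 - 38)/3)*(1/801) = (-3535 - 4*I*√65/3)*(1/801) = -3535/801 - 4*I*√65/2403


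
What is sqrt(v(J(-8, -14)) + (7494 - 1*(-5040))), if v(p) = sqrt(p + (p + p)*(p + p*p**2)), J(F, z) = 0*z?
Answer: sqrt(12534) ≈ 111.96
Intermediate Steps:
J(F, z) = 0
v(p) = sqrt(p + 2*p*(p + p**3)) (v(p) = sqrt(p + (2*p)*(p + p**3)) = sqrt(p + 2*p*(p + p**3)))
sqrt(v(J(-8, -14)) + (7494 - 1*(-5040))) = sqrt(sqrt(0*(1 + 2*0 + 2*0**3)) + (7494 - 1*(-5040))) = sqrt(sqrt(0*(1 + 0 + 2*0)) + (7494 + 5040)) = sqrt(sqrt(0*(1 + 0 + 0)) + 12534) = sqrt(sqrt(0*1) + 12534) = sqrt(sqrt(0) + 12534) = sqrt(0 + 12534) = sqrt(12534)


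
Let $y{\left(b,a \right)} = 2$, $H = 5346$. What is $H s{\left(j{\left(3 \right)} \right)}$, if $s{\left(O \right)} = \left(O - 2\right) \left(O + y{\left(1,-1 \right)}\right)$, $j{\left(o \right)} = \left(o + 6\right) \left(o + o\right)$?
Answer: $15567552$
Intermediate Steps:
$j{\left(o \right)} = 2 o \left(6 + o\right)$ ($j{\left(o \right)} = \left(6 + o\right) 2 o = 2 o \left(6 + o\right)$)
$s{\left(O \right)} = \left(-2 + O\right) \left(2 + O\right)$ ($s{\left(O \right)} = \left(O - 2\right) \left(O + 2\right) = \left(-2 + O\right) \left(2 + O\right)$)
$H s{\left(j{\left(3 \right)} \right)} = 5346 \left(-4 + \left(2 \cdot 3 \left(6 + 3\right)\right)^{2}\right) = 5346 \left(-4 + \left(2 \cdot 3 \cdot 9\right)^{2}\right) = 5346 \left(-4 + 54^{2}\right) = 5346 \left(-4 + 2916\right) = 5346 \cdot 2912 = 15567552$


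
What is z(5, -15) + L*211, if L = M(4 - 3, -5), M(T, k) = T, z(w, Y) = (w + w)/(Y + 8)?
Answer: 1467/7 ≈ 209.57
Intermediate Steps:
z(w, Y) = 2*w/(8 + Y) (z(w, Y) = (2*w)/(8 + Y) = 2*w/(8 + Y))
L = 1 (L = 4 - 3 = 1)
z(5, -15) + L*211 = 2*5/(8 - 15) + 1*211 = 2*5/(-7) + 211 = 2*5*(-⅐) + 211 = -10/7 + 211 = 1467/7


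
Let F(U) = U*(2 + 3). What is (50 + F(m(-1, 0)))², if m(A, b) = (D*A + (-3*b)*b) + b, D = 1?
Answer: 2025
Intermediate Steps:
m(A, b) = A + b - 3*b² (m(A, b) = (1*A + (-3*b)*b) + b = (A - 3*b²) + b = A + b - 3*b²)
F(U) = 5*U (F(U) = U*5 = 5*U)
(50 + F(m(-1, 0)))² = (50 + 5*(-1 + 0 - 3*0²))² = (50 + 5*(-1 + 0 - 3*0))² = (50 + 5*(-1 + 0 + 0))² = (50 + 5*(-1))² = (50 - 5)² = 45² = 2025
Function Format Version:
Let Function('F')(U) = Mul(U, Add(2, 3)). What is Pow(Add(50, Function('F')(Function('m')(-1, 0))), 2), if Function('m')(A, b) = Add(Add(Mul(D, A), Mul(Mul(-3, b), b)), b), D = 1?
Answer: 2025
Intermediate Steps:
Function('m')(A, b) = Add(A, b, Mul(-3, Pow(b, 2))) (Function('m')(A, b) = Add(Add(Mul(1, A), Mul(Mul(-3, b), b)), b) = Add(Add(A, Mul(-3, Pow(b, 2))), b) = Add(A, b, Mul(-3, Pow(b, 2))))
Function('F')(U) = Mul(5, U) (Function('F')(U) = Mul(U, 5) = Mul(5, U))
Pow(Add(50, Function('F')(Function('m')(-1, 0))), 2) = Pow(Add(50, Mul(5, Add(-1, 0, Mul(-3, Pow(0, 2))))), 2) = Pow(Add(50, Mul(5, Add(-1, 0, Mul(-3, 0)))), 2) = Pow(Add(50, Mul(5, Add(-1, 0, 0))), 2) = Pow(Add(50, Mul(5, -1)), 2) = Pow(Add(50, -5), 2) = Pow(45, 2) = 2025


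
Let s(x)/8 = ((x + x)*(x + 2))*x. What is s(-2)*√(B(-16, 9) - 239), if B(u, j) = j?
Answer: 0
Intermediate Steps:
s(x) = 16*x²*(2 + x) (s(x) = 8*(((x + x)*(x + 2))*x) = 8*(((2*x)*(2 + x))*x) = 8*((2*x*(2 + x))*x) = 8*(2*x²*(2 + x)) = 16*x²*(2 + x))
s(-2)*√(B(-16, 9) - 239) = (16*(-2)²*(2 - 2))*√(9 - 239) = (16*4*0)*√(-230) = 0*(I*√230) = 0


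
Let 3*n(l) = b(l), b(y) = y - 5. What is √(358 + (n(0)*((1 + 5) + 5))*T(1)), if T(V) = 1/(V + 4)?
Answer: √3189/3 ≈ 18.824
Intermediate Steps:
b(y) = -5 + y
n(l) = -5/3 + l/3 (n(l) = (-5 + l)/3 = -5/3 + l/3)
T(V) = 1/(4 + V)
√(358 + (n(0)*((1 + 5) + 5))*T(1)) = √(358 + ((-5/3 + (⅓)*0)*((1 + 5) + 5))/(4 + 1)) = √(358 + ((-5/3 + 0)*(6 + 5))/5) = √(358 - 5/3*11*(⅕)) = √(358 - 55/3*⅕) = √(358 - 11/3) = √(1063/3) = √3189/3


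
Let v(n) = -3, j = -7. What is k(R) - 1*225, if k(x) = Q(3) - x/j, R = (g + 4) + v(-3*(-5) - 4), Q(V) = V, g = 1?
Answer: -1552/7 ≈ -221.71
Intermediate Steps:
R = 2 (R = (1 + 4) - 3 = 5 - 3 = 2)
k(x) = 3 + x/7 (k(x) = 3 - x/(-7) = 3 - x*(-1)/7 = 3 - (-1)*x/7 = 3 + x/7)
k(R) - 1*225 = (3 + (⅐)*2) - 1*225 = (3 + 2/7) - 225 = 23/7 - 225 = -1552/7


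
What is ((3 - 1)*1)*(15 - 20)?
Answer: -10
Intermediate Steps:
((3 - 1)*1)*(15 - 20) = (2*1)*(-5) = 2*(-5) = -10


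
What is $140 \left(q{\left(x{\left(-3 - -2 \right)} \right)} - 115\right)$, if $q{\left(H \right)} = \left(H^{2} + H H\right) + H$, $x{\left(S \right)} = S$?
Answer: $-15960$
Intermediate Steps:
$q{\left(H \right)} = H + 2 H^{2}$ ($q{\left(H \right)} = \left(H^{2} + H^{2}\right) + H = 2 H^{2} + H = H + 2 H^{2}$)
$140 \left(q{\left(x{\left(-3 - -2 \right)} \right)} - 115\right) = 140 \left(\left(-3 - -2\right) \left(1 + 2 \left(-3 - -2\right)\right) - 115\right) = 140 \left(\left(-3 + 2\right) \left(1 + 2 \left(-3 + 2\right)\right) - 115\right) = 140 \left(- (1 + 2 \left(-1\right)) - 115\right) = 140 \left(- (1 - 2) - 115\right) = 140 \left(\left(-1\right) \left(-1\right) - 115\right) = 140 \left(1 - 115\right) = 140 \left(-114\right) = -15960$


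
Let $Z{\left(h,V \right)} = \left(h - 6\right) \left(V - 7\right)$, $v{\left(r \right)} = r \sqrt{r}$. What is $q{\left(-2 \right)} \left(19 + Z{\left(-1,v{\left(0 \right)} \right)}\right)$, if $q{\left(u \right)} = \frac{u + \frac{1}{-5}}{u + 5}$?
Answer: $- \frac{748}{15} \approx -49.867$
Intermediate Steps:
$q{\left(u \right)} = \frac{- \frac{1}{5} + u}{5 + u}$ ($q{\left(u \right)} = \frac{u - \frac{1}{5}}{5 + u} = \frac{- \frac{1}{5} + u}{5 + u}$)
$v{\left(r \right)} = r^{\frac{3}{2}}$
$Z{\left(h,V \right)} = \left(-7 + V\right) \left(-6 + h\right)$ ($Z{\left(h,V \right)} = \left(-6 + h\right) \left(-7 + V\right) = \left(-7 + V\right) \left(-6 + h\right)$)
$q{\left(-2 \right)} \left(19 + Z{\left(-1,v{\left(0 \right)} \right)}\right) = \frac{- \frac{1}{5} - 2}{5 - 2} \left(19 + \left(42 - -7 - 6 \cdot 0^{\frac{3}{2}} + 0^{\frac{3}{2}} \left(-1\right)\right)\right) = \frac{1}{3} \left(- \frac{11}{5}\right) \left(19 + \left(42 + 7 - 0 + 0 \left(-1\right)\right)\right) = \frac{1}{3} \left(- \frac{11}{5}\right) \left(19 + \left(42 + 7 + 0 + 0\right)\right) = - \frac{11 \left(19 + 49\right)}{15} = \left(- \frac{11}{15}\right) 68 = - \frac{748}{15}$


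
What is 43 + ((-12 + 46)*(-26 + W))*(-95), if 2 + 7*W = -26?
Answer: 96943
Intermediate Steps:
W = -4 (W = -2/7 + (⅐)*(-26) = -2/7 - 26/7 = -4)
43 + ((-12 + 46)*(-26 + W))*(-95) = 43 + ((-12 + 46)*(-26 - 4))*(-95) = 43 + (34*(-30))*(-95) = 43 - 1020*(-95) = 43 + 96900 = 96943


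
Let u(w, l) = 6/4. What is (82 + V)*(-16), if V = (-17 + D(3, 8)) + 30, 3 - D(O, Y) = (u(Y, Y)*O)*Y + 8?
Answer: -864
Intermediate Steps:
u(w, l) = 3/2 (u(w, l) = 6*(1/4) = 3/2)
D(O, Y) = -5 - 3*O*Y/2 (D(O, Y) = 3 - ((3*O/2)*Y + 8) = 3 - (3*O*Y/2 + 8) = 3 - (8 + 3*O*Y/2) = 3 + (-8 - 3*O*Y/2) = -5 - 3*O*Y/2)
V = -28 (V = (-17 + (-5 - 3/2*3*8)) + 30 = (-17 + (-5 - 36)) + 30 = (-17 - 41) + 30 = -58 + 30 = -28)
(82 + V)*(-16) = (82 - 28)*(-16) = 54*(-16) = -864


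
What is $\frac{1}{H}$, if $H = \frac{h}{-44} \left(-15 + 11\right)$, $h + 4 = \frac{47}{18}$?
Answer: $- \frac{198}{25} \approx -7.92$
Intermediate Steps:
$h = - \frac{25}{18}$ ($h = -4 + \frac{47}{18} = - \frac{25}{18} \approx -1.3889$)
$H = - \frac{25}{198}$ ($H = - \frac{25}{18 \left(-44\right)} \left(-15 + 11\right) = \left(- \frac{25}{18}\right) \left(- \frac{1}{44}\right) \left(-4\right) = \frac{25}{792} \left(-4\right) = - \frac{25}{198} \approx -0.12626$)
$\frac{1}{H} = \frac{1}{- \frac{25}{198}} = - \frac{198}{25}$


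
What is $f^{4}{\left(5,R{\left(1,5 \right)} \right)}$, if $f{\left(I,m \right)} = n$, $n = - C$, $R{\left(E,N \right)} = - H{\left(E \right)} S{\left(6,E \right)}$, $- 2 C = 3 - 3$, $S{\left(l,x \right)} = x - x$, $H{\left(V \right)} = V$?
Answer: $0$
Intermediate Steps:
$S{\left(l,x \right)} = 0$
$C = 0$ ($C = - \frac{3 - 3}{2} = \left(- \frac{1}{2}\right) 0 = 0$)
$R{\left(E,N \right)} = 0$ ($R{\left(E,N \right)} = - E 0 = 0$)
$n = 0$ ($n = \left(-1\right) 0 = 0$)
$f{\left(I,m \right)} = 0$
$f^{4}{\left(5,R{\left(1,5 \right)} \right)} = 0^{4} = 0$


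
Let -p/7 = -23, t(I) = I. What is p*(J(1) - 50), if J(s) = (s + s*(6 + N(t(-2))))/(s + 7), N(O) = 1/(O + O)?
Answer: -253253/32 ≈ -7914.2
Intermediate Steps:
N(O) = 1/(2*O)
p = 161 (p = -7*(-23) = 161)
J(s) = 27*s/(4*(7 + s)) (J(s) = (s + s*(6 + (½)/(-2)))/(s + 7) = (s + s*(6 + (½)*(-½)))/(7 + s) = (s + s*(6 - ¼))/(7 + s) = (s + s*(23/4))/(7 + s) = (s + 23*s/4)/(7 + s) = (27*s/4)/(7 + s) = 27*s/(4*(7 + s)))
p*(J(1) - 50) = 161*((27/4)*1/(7 + 1) - 50) = 161*((27/4)*1/8 - 50) = 161*((27/4)*1*(⅛) - 50) = 161*(27/32 - 50) = 161*(-1573/32) = -253253/32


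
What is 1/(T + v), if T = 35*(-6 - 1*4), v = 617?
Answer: 1/267 ≈ 0.0037453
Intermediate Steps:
T = -350 (T = 35*(-6 - 4) = 35*(-10) = -350)
1/(T + v) = 1/(-350 + 617) = 1/267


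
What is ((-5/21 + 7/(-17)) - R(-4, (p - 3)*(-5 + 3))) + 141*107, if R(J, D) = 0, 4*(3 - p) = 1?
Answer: 5385827/357 ≈ 15086.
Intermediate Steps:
p = 11/4 (p = 3 - ¼*1 = 3 - ¼ = 11/4 ≈ 2.7500)
((-5/21 + 7/(-17)) - R(-4, (p - 3)*(-5 + 3))) + 141*107 = ((-5/21 + 7/(-17)) - 1*0) + 141*107 = ((-5*1/21 + 7*(-1/17)) + 0) + 15087 = ((-5/21 - 7/17) + 0) + 15087 = (-232/357 + 0) + 15087 = -232/357 + 15087 = 5385827/357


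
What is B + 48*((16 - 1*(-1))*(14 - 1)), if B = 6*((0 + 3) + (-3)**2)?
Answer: 10680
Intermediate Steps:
B = 72 (B = 6*(3 + 9) = 6*12 = 72)
B + 48*((16 - 1*(-1))*(14 - 1)) = 72 + 48*((16 - 1*(-1))*(14 - 1)) = 72 + 48*((16 + 1)*13) = 72 + 48*(17*13) = 72 + 48*221 = 72 + 10608 = 10680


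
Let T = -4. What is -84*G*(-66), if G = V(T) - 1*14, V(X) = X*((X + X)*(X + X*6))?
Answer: -5045040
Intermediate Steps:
V(X) = 14*X³ (V(X) = X*((2*X)*(X + 6*X)) = X*((2*X)*(7*X)) = X*(14*X²) = 14*X³)
G = -910 (G = 14*(-4)³ - 1*14 = 14*(-64) - 14 = -896 - 14 = -910)
-84*G*(-66) = -84*(-910)*(-66) = 76440*(-66) = -5045040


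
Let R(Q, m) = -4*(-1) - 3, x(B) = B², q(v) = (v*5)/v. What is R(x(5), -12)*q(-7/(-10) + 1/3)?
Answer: 5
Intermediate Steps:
q(v) = 5 (q(v) = (5*v)/v = 5)
R(Q, m) = 1 (R(Q, m) = 4 - 3 = 1)
R(x(5), -12)*q(-7/(-10) + 1/3) = 1*5 = 5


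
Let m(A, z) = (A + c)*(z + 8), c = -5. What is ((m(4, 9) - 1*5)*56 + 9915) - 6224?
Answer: 2459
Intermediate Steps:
m(A, z) = (-5 + A)*(8 + z) (m(A, z) = (A - 5)*(z + 8) = (-5 + A)*(8 + z))
((m(4, 9) - 1*5)*56 + 9915) - 6224 = (((-40 - 5*9 + 8*4 + 4*9) - 1*5)*56 + 9915) - 6224 = (((-40 - 45 + 32 + 36) - 5)*56 + 9915) - 6224 = ((-17 - 5)*56 + 9915) - 6224 = (-22*56 + 9915) - 6224 = (-1232 + 9915) - 6224 = 8683 - 6224 = 2459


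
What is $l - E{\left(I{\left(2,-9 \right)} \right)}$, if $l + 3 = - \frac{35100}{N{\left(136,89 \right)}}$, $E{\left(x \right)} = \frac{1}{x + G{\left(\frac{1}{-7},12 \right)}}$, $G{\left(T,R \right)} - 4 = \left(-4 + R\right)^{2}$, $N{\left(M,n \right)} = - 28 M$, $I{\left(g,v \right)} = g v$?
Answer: $\frac{147499}{23800} \approx 6.1974$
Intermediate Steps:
$G{\left(T,R \right)} = 4 + \left(-4 + R\right)^{2}$
$E{\left(x \right)} = \frac{1}{68 + x}$ ($E{\left(x \right)} = \frac{1}{x + \left(4 + \left(-4 + 12\right)^{2}\right)} = \frac{1}{x + \left(4 + 8^{2}\right)} = \frac{1}{x + \left(4 + 64\right)} = \frac{1}{x + 68} = \frac{1}{68 + x}$)
$l = \frac{5919}{952}$ ($l = -3 - \frac{35100}{\left(-28\right) 136} = -3 - \frac{35100}{-3808} = -3 - - \frac{8775}{952} = -3 + \frac{8775}{952} = \frac{5919}{952} \approx 6.2174$)
$l - E{\left(I{\left(2,-9 \right)} \right)} = \frac{5919}{952} - \frac{1}{68 + 2 \left(-9\right)} = \frac{5919}{952} - \frac{1}{68 - 18} = \frac{5919}{952} - \frac{1}{50} = \frac{147499}{23800}$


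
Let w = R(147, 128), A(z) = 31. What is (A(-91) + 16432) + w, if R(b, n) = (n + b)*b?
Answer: 56888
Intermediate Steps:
R(b, n) = b*(b + n) (R(b, n) = (b + n)*b = b*(b + n))
w = 40425 (w = 147*(147 + 128) = 147*275 = 40425)
(A(-91) + 16432) + w = (31 + 16432) + 40425 = 16463 + 40425 = 56888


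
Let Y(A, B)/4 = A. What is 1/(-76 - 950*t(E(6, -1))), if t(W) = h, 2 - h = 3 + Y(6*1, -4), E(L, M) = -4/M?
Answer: 1/23674 ≈ 4.2240e-5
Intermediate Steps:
Y(A, B) = 4*A
h = -25 (h = 2 - (3 + 4*(6*1)) = 2 - (3 + 4*6) = 2 - (3 + 24) = 2 - 1*27 = 2 - 27 = -25)
t(W) = -25
1/(-76 - 950*t(E(6, -1))) = 1/(-76 - 950*(-25)) = 1/(-76 + 23750) = 1/23674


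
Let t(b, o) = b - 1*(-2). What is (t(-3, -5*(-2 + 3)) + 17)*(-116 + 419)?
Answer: 4848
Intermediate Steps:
t(b, o) = 2 + b (t(b, o) = b + 2 = 2 + b)
(t(-3, -5*(-2 + 3)) + 17)*(-116 + 419) = ((2 - 3) + 17)*(-116 + 419) = (-1 + 17)*303 = 16*303 = 4848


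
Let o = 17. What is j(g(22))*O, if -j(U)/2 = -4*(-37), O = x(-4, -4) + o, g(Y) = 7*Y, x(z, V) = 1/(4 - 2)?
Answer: -5180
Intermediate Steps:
x(z, V) = 1/2
O = 35/2 (O = 1/2 + 17 = 35/2 ≈ 17.500)
j(U) = -296 (j(U) = -(-8)*(-37) = -2*148 = -296)
j(g(22))*O = -296*35/2 = -5180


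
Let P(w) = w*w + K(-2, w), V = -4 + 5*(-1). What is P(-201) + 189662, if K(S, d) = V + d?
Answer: 229853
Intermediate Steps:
V = -9 (V = -4 - 5 = -9)
K(S, d) = -9 + d
P(w) = -9 + w + w² (P(w) = w*w + (-9 + w) = w² + (-9 + w) = -9 + w + w²)
P(-201) + 189662 = (-9 - 201 + (-201)²) + 189662 = (-9 - 201 + 40401) + 189662 = 40191 + 189662 = 229853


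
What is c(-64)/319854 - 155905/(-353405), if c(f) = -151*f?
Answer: 5328214379/11303800287 ≈ 0.47136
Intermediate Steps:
c(-64)/319854 - 155905/(-353405) = -151*(-64)/319854 - 155905/(-353405) = 9664*(1/319854) - 155905*(-1/353405) = 4832/159927 + 31181/70681 = 5328214379/11303800287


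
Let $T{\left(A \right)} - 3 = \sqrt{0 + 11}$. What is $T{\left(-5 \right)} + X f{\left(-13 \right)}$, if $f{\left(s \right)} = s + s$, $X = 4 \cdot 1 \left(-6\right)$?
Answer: $627 + \sqrt{11} \approx 630.32$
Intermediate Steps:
$X = -24$ ($X = 4 \left(-6\right) = -24$)
$f{\left(s \right)} = 2 s$
$T{\left(A \right)} = 3 + \sqrt{11}$ ($T{\left(A \right)} = 3 + \sqrt{0 + 11} = 3 + \sqrt{11}$)
$T{\left(-5 \right)} + X f{\left(-13 \right)} = \left(3 + \sqrt{11}\right) - 24 \cdot 2 \left(-13\right) = \left(3 + \sqrt{11}\right) - -624 = \left(3 + \sqrt{11}\right) + 624 = 627 + \sqrt{11}$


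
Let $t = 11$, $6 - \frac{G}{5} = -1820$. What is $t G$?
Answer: $100430$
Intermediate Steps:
$G = 9130$ ($G = 30 - -9100 = 30 + 9100 = 9130$)
$t G = 11 \cdot 9130 = 100430$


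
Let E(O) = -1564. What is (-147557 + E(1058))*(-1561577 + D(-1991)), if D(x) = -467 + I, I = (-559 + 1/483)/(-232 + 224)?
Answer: 10714464602505/46 ≈ 2.3292e+11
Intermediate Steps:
I = 67499/966 (I = (-559 + 1/483)/(-8) = -269996/483*(-⅛) = 67499/966 ≈ 69.875)
D(x) = -383623/966 (D(x) = -467 + 67499/966 = -383623/966)
(-147557 + E(1058))*(-1561577 + D(-1991)) = (-147557 - 1564)*(-1561577 - 383623/966) = -149121*(-1508867005/966) = 10714464602505/46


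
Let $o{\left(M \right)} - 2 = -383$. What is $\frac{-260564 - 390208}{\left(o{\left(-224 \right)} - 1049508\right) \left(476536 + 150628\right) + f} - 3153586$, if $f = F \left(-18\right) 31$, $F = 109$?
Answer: $- \frac{346081174147205896}{109742107603} \approx -3.1536 \cdot 10^{6}$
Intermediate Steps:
$o{\left(M \right)} = -381$ ($o{\left(M \right)} = 2 - 383 = -381$)
$f = -60822$ ($f = 109 \left(-18\right) 31 = \left(-1962\right) 31 = -60822$)
$\frac{-260564 - 390208}{\left(o{\left(-224 \right)} - 1049508\right) \left(476536 + 150628\right) + f} - 3153586 = \frac{-260564 - 390208}{\left(-381 - 1049508\right) \left(476536 + 150628\right) - 60822} - 3153586 = - \frac{650772}{\left(-1049889\right) 627164 - 60822} - 3153586 = - \frac{650772}{-658452584796 - 60822} - 3153586 = - \frac{650772}{-658452645618} - 3153586 = \left(-650772\right) \left(- \frac{1}{658452645618}\right) - 3153586 = \frac{108462}{109742107603} - 3153586 = - \frac{346081174147205896}{109742107603}$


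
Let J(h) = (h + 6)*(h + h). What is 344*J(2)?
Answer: 11008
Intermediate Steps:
J(h) = 2*h*(6 + h) (J(h) = (6 + h)*(2*h) = 2*h*(6 + h))
344*J(2) = 344*(2*2*(6 + 2)) = 344*(2*2*8) = 344*32 = 11008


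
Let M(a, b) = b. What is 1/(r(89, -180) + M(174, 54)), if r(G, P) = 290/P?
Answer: 18/943 ≈ 0.019088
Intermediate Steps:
1/(r(89, -180) + M(174, 54)) = 1/(290/(-180) + 54) = 1/(290*(-1/180) + 54) = 1/(-29/18 + 54) = 1/(943/18) = 18/943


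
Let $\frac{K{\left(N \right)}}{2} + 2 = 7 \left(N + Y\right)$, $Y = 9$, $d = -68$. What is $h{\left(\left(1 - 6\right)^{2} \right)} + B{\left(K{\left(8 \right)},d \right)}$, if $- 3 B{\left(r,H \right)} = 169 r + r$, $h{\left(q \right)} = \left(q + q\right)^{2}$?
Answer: $-10760$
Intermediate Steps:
$h{\left(q \right)} = 4 q^{2}$ ($h{\left(q \right)} = \left(2 q\right)^{2} = 4 q^{2}$)
$K{\left(N \right)} = 122 + 14 N$ ($K{\left(N \right)} = -4 + 2 \cdot 7 \left(N + 9\right) = -4 + 2 \cdot 7 \left(9 + N\right) = -4 + 2 \left(63 + 7 N\right) = -4 + \left(126 + 14 N\right) = 122 + 14 N$)
$B{\left(r,H \right)} = - \frac{170 r}{3}$ ($B{\left(r,H \right)} = - \frac{169 r + r}{3} = - \frac{170 r}{3}$)
$h{\left(\left(1 - 6\right)^{2} \right)} + B{\left(K{\left(8 \right)},d \right)} = 4 \left(\left(1 - 6\right)^{2}\right)^{2} - \frac{170 \left(122 + 14 \cdot 8\right)}{3} = 4 \left(\left(-5\right)^{2}\right)^{2} - \frac{170 \left(122 + 112\right)}{3} = 4 \cdot 25^{2} - 13260 = 4 \cdot 625 - 13260 = 2500 - 13260 = -10760$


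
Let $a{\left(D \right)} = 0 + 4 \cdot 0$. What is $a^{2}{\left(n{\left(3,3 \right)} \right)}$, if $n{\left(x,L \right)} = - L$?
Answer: $0$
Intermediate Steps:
$a{\left(D \right)} = 0$ ($a{\left(D \right)} = 0 + 0 = 0$)
$a^{2}{\left(n{\left(3,3 \right)} \right)} = 0^{2} = 0$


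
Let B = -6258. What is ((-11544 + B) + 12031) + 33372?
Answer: 27601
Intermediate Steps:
((-11544 + B) + 12031) + 33372 = ((-11544 - 6258) + 12031) + 33372 = (-17802 + 12031) + 33372 = -5771 + 33372 = 27601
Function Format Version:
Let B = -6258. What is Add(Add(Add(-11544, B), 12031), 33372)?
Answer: 27601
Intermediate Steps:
Add(Add(Add(-11544, B), 12031), 33372) = Add(Add(Add(-11544, -6258), 12031), 33372) = Add(Add(-17802, 12031), 33372) = Add(-5771, 33372) = 27601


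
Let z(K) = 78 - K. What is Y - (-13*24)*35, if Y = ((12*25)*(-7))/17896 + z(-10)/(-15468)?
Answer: 188924332757/17300958 ≈ 10920.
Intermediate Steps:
Y = -2128603/17300958 (Y = ((12*25)*(-7))/17896 + (78 - 1*(-10))/(-15468) = (300*(-7))*(1/17896) + (78 + 10)*(-1/15468) = -2100*1/17896 + 88*(-1/15468) = -525/4474 - 22/3867 = -2128603/17300958 ≈ -0.12303)
Y - (-13*24)*35 = -2128603/17300958 - (-13*24)*35 = -2128603/17300958 - (-312)*35 = -2128603/17300958 - 1*(-10920) = -2128603/17300958 + 10920 = 188924332757/17300958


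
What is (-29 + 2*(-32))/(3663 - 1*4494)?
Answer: 31/277 ≈ 0.11191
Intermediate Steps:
(-29 + 2*(-32))/(3663 - 1*4494) = (-29 - 64)/(3663 - 4494) = -93/(-831) = -93*(-1/831) = 31/277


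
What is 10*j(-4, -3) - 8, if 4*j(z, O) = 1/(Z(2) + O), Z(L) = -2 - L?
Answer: -117/14 ≈ -8.3571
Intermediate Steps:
j(z, O) = 1/(4*(-4 + O)) (j(z, O) = 1/(4*((-2 - 1*2) + O)) = 1/(4*((-2 - 2) + O)) = 1/(4*(-4 + O)))
10*j(-4, -3) - 8 = 10*(1/(4*(-4 - 3))) - 8 = 10*((¼)/(-7)) - 8 = 10*((¼)*(-⅐)) - 8 = 10*(-1/28) - 8 = -5/14 - 8 = -117/14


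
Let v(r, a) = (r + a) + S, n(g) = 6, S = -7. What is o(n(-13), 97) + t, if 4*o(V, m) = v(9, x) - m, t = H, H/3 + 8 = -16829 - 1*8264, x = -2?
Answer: -301309/4 ≈ -75327.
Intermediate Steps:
v(r, a) = -7 + a + r (v(r, a) = (r + a) - 7 = (a + r) - 7 = -7 + a + r)
H = -75303 (H = -24 + 3*(-16829 - 1*8264) = -24 + 3*(-16829 - 8264) = -24 + 3*(-25093) = -24 - 75279 = -75303)
t = -75303
o(V, m) = -m/4 (o(V, m) = ((-7 - 2 + 9) - m)/4 = (0 - m)/4 = (-m)/4 = -m/4)
o(n(-13), 97) + t = -¼*97 - 75303 = -97/4 - 75303 = -301309/4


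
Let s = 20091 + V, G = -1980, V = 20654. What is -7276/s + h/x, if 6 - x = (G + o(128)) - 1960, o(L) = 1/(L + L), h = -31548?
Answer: -22427892524/2743972025 ≈ -8.1735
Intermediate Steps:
s = 40745 (s = 20091 + 20654 = 40745)
o(L) = 1/(2*L)
x = 1010175/256 (x = 6 - ((-1980 + (½)/128) - 1960) = 6 - ((-1980 + (½)*(1/128)) - 1960) = 6 - ((-1980 + 1/256) - 1960) = 6 - (-506879/256 - 1960) = 6 - 1*(-1008639/256) = 6 + 1008639/256 = 1010175/256 ≈ 3946.0)
-7276/s + h/x = -7276/40745 - 31548/1010175/256 = -7276*1/40745 - 31548*256/1010175 = -7276/40745 - 2692096/336725 = -22427892524/2743972025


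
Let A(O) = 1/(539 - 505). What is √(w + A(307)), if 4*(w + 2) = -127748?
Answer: 5*I*√1476858/34 ≈ 178.71*I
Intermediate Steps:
w = -31939 (w = -2 + (¼)*(-127748) = -2 - 31937 = -31939)
A(O) = 1/34
√(w + A(307)) = √(-31939 + 1/34) = √(-1085925/34) = 5*I*√1476858/34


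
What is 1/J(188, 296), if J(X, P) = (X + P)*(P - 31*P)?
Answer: -1/4297920 ≈ -2.3267e-7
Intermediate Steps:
J(X, P) = -30*P*(P + X) (J(X, P) = (P + X)*(-30*P) = -30*P*(P + X))
1/J(188, 296) = 1/(-30*296*(296 + 188)) = 1/(-30*296*484) = 1/(-4297920) = -1/4297920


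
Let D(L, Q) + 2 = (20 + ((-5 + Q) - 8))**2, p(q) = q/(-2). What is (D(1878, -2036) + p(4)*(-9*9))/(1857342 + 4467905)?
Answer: 4117001/6325247 ≈ 0.65088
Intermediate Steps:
p(q) = -q/2 (p(q) = q*(-1/2) = -q/2)
D(L, Q) = -2 + (7 + Q)**2 (D(L, Q) = -2 + (20 + ((-5 + Q) - 8))**2 = -2 + (20 + (-13 + Q))**2 = -2 + (7 + Q)**2)
(D(1878, -2036) + p(4)*(-9*9))/(1857342 + 4467905) = ((-2 + (7 - 2036)**2) + (-1/2*4)*(-9*9))/(1857342 + 4467905) = ((-2 + (-2029)**2) - 2*(-81))/6325247 = ((-2 + 4116841) + 162)*(1/6325247) = (4116839 + 162)*(1/6325247) = 4117001*(1/6325247) = 4117001/6325247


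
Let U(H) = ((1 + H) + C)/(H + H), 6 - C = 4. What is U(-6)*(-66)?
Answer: -33/2 ≈ -16.500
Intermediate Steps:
C = 2 (C = 6 - 1*4 = 6 - 4 = 2)
U(H) = (3 + H)/(2*H) (U(H) = ((1 + H) + 2)/(H + H) = (3 + H)/((2*H)) = (3 + H)*(1/(2*H)) = (3 + H)/(2*H))
U(-6)*(-66) = ((½)*(3 - 6)/(-6))*(-66) = ((½)*(-⅙)*(-3))*(-66) = (¼)*(-66) = -33/2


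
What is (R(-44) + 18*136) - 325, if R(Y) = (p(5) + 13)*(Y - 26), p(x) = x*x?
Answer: -537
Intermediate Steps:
p(x) = x²
R(Y) = -988 + 38*Y (R(Y) = (5² + 13)*(Y - 26) = (25 + 13)*(-26 + Y) = 38*(-26 + Y) = -988 + 38*Y)
(R(-44) + 18*136) - 325 = ((-988 + 38*(-44)) + 18*136) - 325 = ((-988 - 1672) + 2448) - 325 = (-2660 + 2448) - 325 = -212 - 325 = -537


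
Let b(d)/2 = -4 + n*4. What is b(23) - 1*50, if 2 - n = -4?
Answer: -10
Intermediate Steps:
n = 6 (n = 2 - 1*(-4) = 2 + 4 = 6)
b(d) = 40 (b(d) = 2*(-4 + 6*4) = 2*(-4 + 24) = 2*20 = 40)
b(23) - 1*50 = 40 - 1*50 = 40 - 50 = -10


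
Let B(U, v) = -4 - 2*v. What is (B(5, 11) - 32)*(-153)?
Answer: 8874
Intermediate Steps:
(B(5, 11) - 32)*(-153) = ((-4 - 2*11) - 32)*(-153) = ((-4 - 22) - 32)*(-153) = (-26 - 32)*(-153) = -58*(-153) = 8874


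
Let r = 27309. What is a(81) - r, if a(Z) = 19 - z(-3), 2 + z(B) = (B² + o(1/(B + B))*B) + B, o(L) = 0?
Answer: -27294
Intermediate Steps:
z(B) = -2 + B + B² (z(B) = -2 + ((B² + 0*B) + B) = -2 + ((B² + 0) + B) = -2 + (B² + B) = -2 + (B + B²) = -2 + B + B²)
a(Z) = 15 (a(Z) = 19 - (-2 - 3 + (-3)²) = 19 - (-2 - 3 + 9) = 19 - 1*4 = 19 - 4 = 15)
a(81) - r = 15 - 1*27309 = 15 - 27309 = -27294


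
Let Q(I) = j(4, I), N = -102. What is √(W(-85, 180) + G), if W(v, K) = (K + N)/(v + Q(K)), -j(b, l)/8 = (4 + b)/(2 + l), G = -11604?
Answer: I*√77786820858/2589 ≈ 107.73*I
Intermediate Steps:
j(b, l) = -8*(4 + b)/(2 + l)
Q(I) = -64/(2 + I) (Q(I) = 8*(-4 - 1*4)/(2 + I) = 8*(-4 - 4)/(2 + I) = 8*(-8)/(2 + I) = -64/(2 + I))
W(v, K) = (-102 + K)/(v - 64/(2 + K)) (W(v, K) = (K - 102)/(v - 64/(2 + K)) = (-102 + K)/(v - 64/(2 + K)))
√(W(-85, 180) + G) = √((-102 + 180)*(2 + 180)/(-64 - 85*(2 + 180)) - 11604) = √(78*182/(-64 - 85*182) - 11604) = √(78*182/(-64 - 15470) - 11604) = √(78*182/(-15534) - 11604) = √(-1/15534*78*182 - 11604) = √(-2366/2589 - 11604) = √(-30045122/2589) = I*√77786820858/2589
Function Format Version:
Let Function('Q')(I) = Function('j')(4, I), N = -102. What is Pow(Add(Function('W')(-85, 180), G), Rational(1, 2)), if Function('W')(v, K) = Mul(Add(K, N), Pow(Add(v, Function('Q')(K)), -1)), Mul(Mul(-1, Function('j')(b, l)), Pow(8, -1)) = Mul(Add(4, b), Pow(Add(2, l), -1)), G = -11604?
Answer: Mul(Rational(1, 2589), I, Pow(77786820858, Rational(1, 2))) ≈ Mul(107.73, I)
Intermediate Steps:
Function('j')(b, l) = Mul(-8, Pow(Add(2, l), -1), Add(4, b)) (Function('j')(b, l) = Mul(-8, Mul(Add(4, b), Pow(Add(2, l), -1))) = Mul(-8, Mul(Pow(Add(2, l), -1), Add(4, b))) = Mul(-8, Pow(Add(2, l), -1), Add(4, b)))
Function('Q')(I) = Mul(-64, Pow(Add(2, I), -1)) (Function('Q')(I) = Mul(8, Pow(Add(2, I), -1), Add(-4, Mul(-1, 4))) = Mul(8, Pow(Add(2, I), -1), Add(-4, -4)) = Mul(8, Pow(Add(2, I), -1), -8) = Mul(-64, Pow(Add(2, I), -1)))
Function('W')(v, K) = Mul(Pow(Add(v, Mul(-64, Pow(Add(2, K), -1))), -1), Add(-102, K)) (Function('W')(v, K) = Mul(Add(K, -102), Pow(Add(v, Mul(-64, Pow(Add(2, K), -1))), -1)) = Mul(Add(-102, K), Pow(Add(v, Mul(-64, Pow(Add(2, K), -1))), -1)) = Mul(Pow(Add(v, Mul(-64, Pow(Add(2, K), -1))), -1), Add(-102, K)))
Pow(Add(Function('W')(-85, 180), G), Rational(1, 2)) = Pow(Add(Mul(Pow(Add(-64, Mul(-85, Add(2, 180))), -1), Add(-102, 180), Add(2, 180)), -11604), Rational(1, 2)) = Pow(Add(Mul(Pow(Add(-64, Mul(-85, 182)), -1), 78, 182), -11604), Rational(1, 2)) = Pow(Add(Mul(Pow(Add(-64, -15470), -1), 78, 182), -11604), Rational(1, 2)) = Pow(Add(Mul(Pow(-15534, -1), 78, 182), -11604), Rational(1, 2)) = Pow(Add(Mul(Rational(-1, 15534), 78, 182), -11604), Rational(1, 2)) = Pow(Add(Rational(-2366, 2589), -11604), Rational(1, 2)) = Pow(Rational(-30045122, 2589), Rational(1, 2)) = Mul(Rational(1, 2589), I, Pow(77786820858, Rational(1, 2)))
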